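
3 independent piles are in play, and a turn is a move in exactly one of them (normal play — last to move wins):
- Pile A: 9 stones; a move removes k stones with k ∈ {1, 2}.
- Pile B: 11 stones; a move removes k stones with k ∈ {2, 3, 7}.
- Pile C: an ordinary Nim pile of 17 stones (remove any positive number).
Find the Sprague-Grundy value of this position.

17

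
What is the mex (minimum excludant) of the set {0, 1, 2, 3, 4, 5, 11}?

The values 0, 1, 2, 3, 4, 5 are all present; 6 is the first non-negative integer missing from the set.

6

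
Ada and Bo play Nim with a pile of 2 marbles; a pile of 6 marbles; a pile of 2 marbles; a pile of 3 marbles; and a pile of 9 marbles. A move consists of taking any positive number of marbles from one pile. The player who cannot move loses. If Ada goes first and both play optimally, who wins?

Nim-sum: 2 ⊕ 6 ⊕ 2 ⊕ 3 ⊕ 9 = 12.
The nim-sum is 12 ≠ 0, so this is an N-position: the player to move can win; Ada has a winning move.

Ada wins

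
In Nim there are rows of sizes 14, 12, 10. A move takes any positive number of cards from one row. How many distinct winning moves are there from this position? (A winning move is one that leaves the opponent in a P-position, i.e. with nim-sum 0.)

3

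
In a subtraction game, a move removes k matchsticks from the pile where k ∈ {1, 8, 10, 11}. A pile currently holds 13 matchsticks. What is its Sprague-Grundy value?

2

Grundy values for subtraction set {1, 8, 10, 11}:
g(0) = mex{} = 0
g(1) = mex{0} = 1
g(2) = mex{1} = 0
g(3) = mex{0} = 1
g(4) = mex{1} = 0
g(5) = mex{0} = 1
g(6) = mex{1} = 0
g(7) = mex{0} = 1
g(8) = mex{0,1} = 2
g(9) = mex{1,2} = 0
g(10) = mex{0} = 1
g(11) = mex{0,1} = 2
g(12) = mex{0,1,2} = 3
g(13) = mex{0,1,3} = 2
So g(13) = 2.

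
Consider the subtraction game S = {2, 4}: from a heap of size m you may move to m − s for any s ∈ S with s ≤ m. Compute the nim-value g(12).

Build the Grundy sequence with g(k) = mex{g(k−s) : s ∈ {2, 4}, s ≤ k}:
g(0) = mex{} = 0
g(1) = mex{} = 0
g(2) = mex{0} = 1
g(3) = mex{0} = 1
g(4) = mex{0,1} = 2
g(5) = mex{0,1} = 2
g(6) = mex{1,2} = 0
g(7) = mex{1,2} = 0
g(8) = mex{0,2} = 1
g(9) = mex{0,2} = 1
g(10) = mex{0,1} = 2
g(11) = mex{0,1} = 2
g(12) = mex{1,2} = 0
So g(12) = 0.

0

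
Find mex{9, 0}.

1

0 is in the set but 1 is not, so the mex is 1.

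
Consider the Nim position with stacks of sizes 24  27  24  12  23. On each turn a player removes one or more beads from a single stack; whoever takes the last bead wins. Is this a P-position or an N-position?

Bitwise XOR of the heap sizes:
  11000  (24)
  11011  (27)
  11000  (24)
  01100  (12)
  10111  (23)
  -----
  00000  (0)
The nim-sum is 0, so this is a P-position: the player to move is in a losing position under optimal play.

P-position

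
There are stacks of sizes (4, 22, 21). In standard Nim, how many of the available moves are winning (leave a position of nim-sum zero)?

Nim-sum: 4 ⊕ 22 ⊕ 21 = 7.
The overall nim-sum is X = 7. A stack of size p has a winning move iff p XOR X < p (reduce it to p XOR X).
  4: 4 XOR 7 = 3 < 4 — winning move (to 3).
  22: 22 XOR 7 = 17 < 22 — winning move (to 17).
  21: 21 XOR 7 = 18 < 21 — winning move (to 18).
That gives 3 winning moves.

3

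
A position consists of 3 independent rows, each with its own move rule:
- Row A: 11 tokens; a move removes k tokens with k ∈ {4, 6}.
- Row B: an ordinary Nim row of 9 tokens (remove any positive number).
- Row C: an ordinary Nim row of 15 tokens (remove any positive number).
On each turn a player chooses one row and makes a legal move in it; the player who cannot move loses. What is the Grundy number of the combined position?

6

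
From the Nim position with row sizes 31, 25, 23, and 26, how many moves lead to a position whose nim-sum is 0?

3

In binary:
  11111  (31)
  11001  (25)
  10111  (23)
  11010  (26)
  -----
  01011  (11)
The overall nim-sum is X = 11. A row of size p has a winning move iff p XOR X < p (reduce it to p XOR X).
  31: 31 XOR 11 = 20 < 31 — winning move (to 20).
  25: 25 XOR 11 = 18 < 25 — winning move (to 18).
  23: 23 XOR 11 = 28 ≥ 23 — no move.
  26: 26 XOR 11 = 17 < 26 — winning move (to 17).
That gives 3 winning moves.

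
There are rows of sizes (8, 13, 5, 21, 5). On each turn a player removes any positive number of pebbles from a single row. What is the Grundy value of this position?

16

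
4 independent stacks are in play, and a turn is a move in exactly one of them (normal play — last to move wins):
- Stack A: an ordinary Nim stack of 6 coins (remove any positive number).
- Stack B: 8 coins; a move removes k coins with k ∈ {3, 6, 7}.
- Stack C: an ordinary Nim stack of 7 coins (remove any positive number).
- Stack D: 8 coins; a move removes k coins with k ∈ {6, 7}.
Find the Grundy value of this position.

2

Stack A is a plain Nim stack of size 6, so its Grundy value is 6.
Grundy values for stack B (subtraction set {3, 6, 7}):
g(0) = mex{} = 0
g(1) = mex{} = 0
g(2) = mex{} = 0
g(3) = mex{0} = 1
g(4) = mex{0} = 1
g(5) = mex{0} = 1
g(6) = mex{0,1} = 2
g(7) = mex{0,1} = 2
g(8) = mex{0,1} = 2
So g(8) = 2.
Stack C is a plain Nim stack of size 7, so its Grundy value is 7.
For stack D, compute g(0), g(1), … with moves {6, 7}:
g(0) = mex{} = 0
g(1) = mex{} = 0
g(2) = mex{} = 0
g(3) = mex{} = 0
g(4) = mex{} = 0
g(5) = mex{} = 0
g(6) = mex{0} = 1
g(7) = mex{0} = 1
g(8) = mex{0} = 1
So g(8) = 1.
By the Sprague-Grundy theorem, the Grundy value of a sum of independent games is the XOR of the component values.
Combined value = 6 XOR 2 XOR 7 XOR 1 = 2.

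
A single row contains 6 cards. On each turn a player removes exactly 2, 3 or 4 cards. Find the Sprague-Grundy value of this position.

0

Grundy values for subtraction set {2, 3, 4}:
k:     0  1  2  3  4  5  6
g(k):  0  0  1  1  2  2  0
So g(6) = 0.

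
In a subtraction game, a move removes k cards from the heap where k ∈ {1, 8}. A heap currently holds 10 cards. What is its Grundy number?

Compute g(0), g(1), … for moves {1, 8}:
g(0) = mex{} = 0
g(1) = mex{0} = 1
g(2) = mex{1} = 0
g(3) = mex{0} = 1
g(4) = mex{1} = 0
g(5) = mex{0} = 1
g(6) = mex{1} = 0
g(7) = mex{0} = 1
g(8) = mex{0,1} = 2
g(9) = mex{1,2} = 0
g(10) = mex{0} = 1
So g(10) = 1.

1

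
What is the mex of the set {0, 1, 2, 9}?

3

The values 0, 1, 2 are all present; 3 is the first non-negative integer missing from the set.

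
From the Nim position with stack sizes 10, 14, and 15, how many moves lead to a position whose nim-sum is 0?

Bitwise XOR of the heap sizes:
  1010  (10)
  1110  (14)
  1111  (15)
  ----
  1011  (11)
The overall nim-sum is X = 11. A stack of size p has a winning move iff p XOR X < p (reduce it to p XOR X).
  10: 10 XOR 11 = 1 < 10 — winning move (to 1).
  14: 14 XOR 11 = 5 < 14 — winning move (to 5).
  15: 15 XOR 11 = 4 < 15 — winning move (to 4).
That gives 3 winning moves.

3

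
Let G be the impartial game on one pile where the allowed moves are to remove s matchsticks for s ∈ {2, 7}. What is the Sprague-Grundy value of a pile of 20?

Build the Grundy sequence with g(k) = mex{g(k−s) : s ∈ {2, 7}, s ≤ k}:
k:     0  1  2  3  4  5  6  7  8  9 10 11 12 13 14 15 16 17 18 19 20
g(k):  0  0  1  1  0  0  1  1  2  0  0  1  1  0  0  1  1  2  0  0  1
So g(20) = 1.

1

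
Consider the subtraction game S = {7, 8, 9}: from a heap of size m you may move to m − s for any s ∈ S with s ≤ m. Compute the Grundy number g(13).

1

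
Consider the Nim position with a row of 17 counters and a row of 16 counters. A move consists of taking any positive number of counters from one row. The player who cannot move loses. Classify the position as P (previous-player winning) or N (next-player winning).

N-position

Nim-sum: 17 XOR 16 = 1.
The nim-sum is 1 ≠ 0, so this is an N-position: the player to move can win.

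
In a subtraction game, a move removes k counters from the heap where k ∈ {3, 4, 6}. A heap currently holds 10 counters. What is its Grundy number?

0

Grundy values for subtraction set {3, 4, 6}:
k:     0  1  2  3  4  5  6  7  8  9 10
g(k):  0  0  0  1  1  1  2  2  2  0  0
So g(10) = 0.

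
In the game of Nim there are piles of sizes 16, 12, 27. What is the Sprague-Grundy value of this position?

7

In binary:
  10000  (16)
  01100  (12)
  11011  (27)
  -----
  00111  (7)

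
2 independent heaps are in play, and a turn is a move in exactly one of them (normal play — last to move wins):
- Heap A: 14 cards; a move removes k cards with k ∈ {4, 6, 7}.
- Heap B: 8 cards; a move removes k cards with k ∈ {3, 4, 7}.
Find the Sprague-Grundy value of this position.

2

For heap A, compute g(0), g(1), … with moves {4, 6, 7}:
k:     0  1  2  3  4  5  6  7  8  9 10 11 12 13 14
g(k):  0  0  0  0  1  1  1  1  2  2  2  0  0  0  0
So g(14) = 0.
For heap B, compute g(0), g(1), … with moves {3, 4, 7}:
g(0) = mex{} = 0
g(1) = mex{} = 0
g(2) = mex{} = 0
g(3) = mex{0} = 1
g(4) = mex{0} = 1
g(5) = mex{0} = 1
g(6) = mex{0,1} = 2
g(7) = mex{0,1} = 2
g(8) = mex{0,1} = 2
So g(8) = 2.
The value of a disjunctive sum is the nim-sum of the parts.
Combined value = 0 ⊕ 2 = 2.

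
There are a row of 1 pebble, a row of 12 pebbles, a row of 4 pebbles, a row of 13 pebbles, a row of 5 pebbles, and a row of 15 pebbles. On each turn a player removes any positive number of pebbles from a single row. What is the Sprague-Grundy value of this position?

14

Compute the nim-sum pairwise:
1 ^ 12 = 13
13 ^ 4 = 9
9 ^ 13 = 4
4 ^ 5 = 1
1 ^ 15 = 14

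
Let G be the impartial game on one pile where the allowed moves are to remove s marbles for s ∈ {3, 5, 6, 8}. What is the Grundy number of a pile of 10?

3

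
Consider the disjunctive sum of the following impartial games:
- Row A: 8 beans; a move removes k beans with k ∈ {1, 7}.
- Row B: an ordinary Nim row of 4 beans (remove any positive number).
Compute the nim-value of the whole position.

4

Grundy values for row A (subtraction set {1, 7}):
g(0) = mex{} = 0
g(1) = mex{0} = 1
g(2) = mex{1} = 0
g(3) = mex{0} = 1
g(4) = mex{1} = 0
g(5) = mex{0} = 1
g(6) = mex{1} = 0
g(7) = mex{0} = 1
g(8) = mex{1} = 0
So g(8) = 0.
Row B is a plain Nim row of size 4, so its Grundy value is 4.
By the Sprague-Grundy theorem, the Grundy value of a sum of independent games is the XOR of the component values.
Combined value = 0 ⊕ 4 = 4.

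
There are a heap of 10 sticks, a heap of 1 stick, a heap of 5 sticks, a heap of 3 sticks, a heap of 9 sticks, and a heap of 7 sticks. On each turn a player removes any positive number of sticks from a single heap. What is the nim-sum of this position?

Write each in binary and XOR column by column:
  1010  (10)
  0001  (1)
  0101  (5)
  0011  (3)
  1001  (9)
  0111  (7)
  ----
  0011  (3)

3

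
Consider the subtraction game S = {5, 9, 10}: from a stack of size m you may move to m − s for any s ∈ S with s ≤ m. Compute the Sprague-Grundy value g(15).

Compute g(0), g(1), … for moves {5, 9, 10}:
k:     0  1  2  3  4  5  6  7  8  9 10 11 12 13 14 15
g(k):  0  0  0  0  0  1  1  1  1  1  2  2  2  2  2  0
So g(15) = 0.

0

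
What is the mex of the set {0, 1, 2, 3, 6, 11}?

4

The values 0, 1, 2, 3 are all present; 4 is the first non-negative integer missing from the set.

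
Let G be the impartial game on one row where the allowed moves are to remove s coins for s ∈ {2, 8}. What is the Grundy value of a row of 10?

0

Compute g(0), g(1), … for moves {2, 8}:
g(0) = mex{} = 0
g(1) = mex{} = 0
g(2) = mex{0} = 1
g(3) = mex{0} = 1
g(4) = mex{1} = 0
g(5) = mex{1} = 0
g(6) = mex{0} = 1
g(7) = mex{0} = 1
g(8) = mex{0,1} = 2
g(9) = mex{0,1} = 2
g(10) = mex{1,2} = 0
So g(10) = 0.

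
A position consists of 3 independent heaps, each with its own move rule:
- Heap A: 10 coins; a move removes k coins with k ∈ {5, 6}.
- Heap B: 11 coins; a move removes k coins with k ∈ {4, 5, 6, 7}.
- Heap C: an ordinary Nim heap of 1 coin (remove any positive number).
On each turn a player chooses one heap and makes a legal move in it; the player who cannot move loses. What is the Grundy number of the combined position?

For heap A, compute g(0), g(1), … with moves {5, 6}:
g(0) = mex{} = 0
g(1) = mex{} = 0
g(2) = mex{} = 0
g(3) = mex{} = 0
g(4) = mex{} = 0
g(5) = mex{0} = 1
g(6) = mex{0} = 1
g(7) = mex{0} = 1
g(8) = mex{0} = 1
g(9) = mex{0} = 1
g(10) = mex{0,1} = 2
So g(10) = 2.
Grundy values for heap B (subtraction set {4, 5, 6, 7}):
k:     0  1  2  3  4  5  6  7  8  9 10 11
g(k):  0  0  0  0  1  1  1  1  2  2  2  0
So g(11) = 0.
Heap C is a plain Nim heap of size 1, so its Grundy value is 1.
The value of a disjunctive sum is the nim-sum of the parts.
Combined value = 2 XOR 0 XOR 1 = 3.

3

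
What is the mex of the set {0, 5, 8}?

1

0 is in the set but 1 is not, so the mex is 1.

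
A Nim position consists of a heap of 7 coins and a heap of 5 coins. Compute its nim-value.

2

Compute the nim-sum pairwise:
7 XOR 5 = 2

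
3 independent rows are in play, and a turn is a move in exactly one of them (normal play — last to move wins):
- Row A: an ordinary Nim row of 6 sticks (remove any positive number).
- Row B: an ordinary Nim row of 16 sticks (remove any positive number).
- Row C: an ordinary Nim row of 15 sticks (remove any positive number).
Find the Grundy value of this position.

25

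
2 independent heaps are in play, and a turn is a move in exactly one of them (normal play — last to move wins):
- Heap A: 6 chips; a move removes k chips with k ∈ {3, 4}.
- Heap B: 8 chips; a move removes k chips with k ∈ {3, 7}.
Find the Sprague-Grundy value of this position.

0

Grundy values for heap A (subtraction set {3, 4}):
k:     0  1  2  3  4  5  6
g(k):  0  0  0  1  1  1  2
So g(6) = 2.
Grundy values for heap B (subtraction set {3, 7}):
k:     0  1  2  3  4  5  6  7  8
g(k):  0  0  0  1  1  1  0  2  2
So g(8) = 2.
The value of a disjunctive sum is the nim-sum of the parts.
Combined value = 2 ⊕ 2 = 0.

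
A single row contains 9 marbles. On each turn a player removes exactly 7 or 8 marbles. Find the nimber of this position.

Grundy values for subtraction set {7, 8}:
g(0) = mex{} = 0
g(1) = mex{} = 0
g(2) = mex{} = 0
g(3) = mex{} = 0
g(4) = mex{} = 0
g(5) = mex{} = 0
g(6) = mex{} = 0
g(7) = mex{0} = 1
g(8) = mex{0} = 1
g(9) = mex{0} = 1
So g(9) = 1.

1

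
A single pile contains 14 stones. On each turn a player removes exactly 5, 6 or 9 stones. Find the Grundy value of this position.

Grundy values for subtraction set {5, 6, 9}:
k:     0  1  2  3  4  5  6  7  8  9 10 11 12 13 14
g(k):  0  0  0  0  0  1  1  1  1  1  2  2  2  2  0
So g(14) = 0.

0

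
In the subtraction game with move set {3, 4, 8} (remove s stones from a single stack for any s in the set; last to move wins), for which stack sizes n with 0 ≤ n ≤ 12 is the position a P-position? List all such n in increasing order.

Build the Grundy sequence with g(k) = mex{g(k−s) : s ∈ {3, 4, 8}, s ≤ k}:
g(0) = mex{} = 0
g(1) = mex{} = 0
g(2) = mex{} = 0
g(3) = mex{0} = 1
g(4) = mex{0} = 1
g(5) = mex{0} = 1
g(6) = mex{0,1} = 2
g(7) = mex{1} = 0
g(8) = mex{0,1} = 2
g(9) = mex{0,1,2} = 3
g(10) = mex{0,2} = 1
g(11) = mex{0,1,2} = 3
g(12) = mex{1,2,3} = 0
The P-positions (g = 0) in 0..12 are 0, 1, 2, 7, 12.

0, 1, 2, 7, 12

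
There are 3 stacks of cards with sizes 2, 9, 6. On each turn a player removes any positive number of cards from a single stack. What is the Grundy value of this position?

Compute the nim-sum pairwise:
2 ^ 9 = 11
11 ^ 6 = 13

13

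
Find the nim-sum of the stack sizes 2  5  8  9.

In binary:
  0010  (2)
  0101  (5)
  1000  (8)
  1001  (9)
  ----
  0110  (6)

6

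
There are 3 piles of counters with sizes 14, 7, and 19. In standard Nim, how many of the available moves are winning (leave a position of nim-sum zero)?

Compute the nim-sum pairwise:
14 ^ 7 = 9
9 ^ 19 = 26
The overall nim-sum is X = 26. A pile of size p has a winning move iff p XOR X < p (reduce it to p XOR X).
  14: 14 XOR 26 = 20 ≥ 14 — no move.
  7: 7 XOR 26 = 29 ≥ 7 — no move.
  19: 19 XOR 26 = 9 < 19 — winning move (to 9).
That gives 1 winning move.

1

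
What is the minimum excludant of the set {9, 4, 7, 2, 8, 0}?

0 is in the set but 1 is not, so the mex is 1.

1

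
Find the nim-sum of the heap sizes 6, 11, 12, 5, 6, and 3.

1

Nim-sum: 6 ^ 11 ^ 12 ^ 5 ^ 6 ^ 3 = 1.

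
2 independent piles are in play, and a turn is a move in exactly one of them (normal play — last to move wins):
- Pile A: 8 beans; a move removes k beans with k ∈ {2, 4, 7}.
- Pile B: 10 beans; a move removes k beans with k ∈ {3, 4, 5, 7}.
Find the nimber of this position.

1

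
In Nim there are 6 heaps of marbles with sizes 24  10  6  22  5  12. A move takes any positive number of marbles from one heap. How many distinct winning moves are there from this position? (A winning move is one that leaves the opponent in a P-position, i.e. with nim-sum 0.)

Compute the nim-sum pairwise:
24 ^ 10 = 18
18 ^ 6 = 20
20 ^ 22 = 2
2 ^ 5 = 7
7 ^ 12 = 11
The overall nim-sum is X = 11. A heap of size p has a winning move iff p XOR X < p (reduce it to p XOR X).
  24: 24 XOR 11 = 19 < 24 — winning move (to 19).
  10: 10 XOR 11 = 1 < 10 — winning move (to 1).
  6: 6 XOR 11 = 13 ≥ 6 — no move.
  22: 22 XOR 11 = 29 ≥ 22 — no move.
  5: 5 XOR 11 = 14 ≥ 5 — no move.
  12: 12 XOR 11 = 7 < 12 — winning move (to 7).
That gives 3 winning moves.

3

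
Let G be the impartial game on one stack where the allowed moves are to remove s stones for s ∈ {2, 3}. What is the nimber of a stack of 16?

0

Compute g(0), g(1), … for moves {2, 3}:
k:     0  1  2  3  4  5  6  7  8  9 10 11 12 13 14 15 16
g(k):  0  0  1  1  2  0  0  1  1  2  0  0  1  1  2  0  0
So g(16) = 0.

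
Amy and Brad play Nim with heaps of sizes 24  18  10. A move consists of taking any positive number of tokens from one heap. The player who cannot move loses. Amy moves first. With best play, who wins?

Compute the nim-sum pairwise:
24 ⊕ 18 = 10
10 ⊕ 10 = 0
The nim-sum is 0, so this is a P-position: the player to move is in a losing position under optimal play; Amy is about to move from it and so loses — Brad wins.

Brad wins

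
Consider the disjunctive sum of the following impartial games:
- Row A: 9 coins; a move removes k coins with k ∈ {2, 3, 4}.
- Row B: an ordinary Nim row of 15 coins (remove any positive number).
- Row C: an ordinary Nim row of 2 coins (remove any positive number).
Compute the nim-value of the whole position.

Build the Grundy sequence for row A with g(k) = mex{g(k−s) : s ∈ {2, 3, 4}, s ≤ k}:
g(0) = mex{} = 0
g(1) = mex{} = 0
g(2) = mex{0} = 1
g(3) = mex{0} = 1
g(4) = mex{0,1} = 2
g(5) = mex{0,1} = 2
g(6) = mex{1,2} = 0
g(7) = mex{1,2} = 0
g(8) = mex{0,2} = 1
g(9) = mex{0,2} = 1
So g(9) = 1.
Row B is a plain Nim row of size 15, so its Grundy value is 15.
Row C is a plain Nim row of size 2, so its Grundy value is 2.
The value of a disjunctive sum is the nim-sum of the parts.
Combined value = 1 XOR 15 XOR 2 = 12.

12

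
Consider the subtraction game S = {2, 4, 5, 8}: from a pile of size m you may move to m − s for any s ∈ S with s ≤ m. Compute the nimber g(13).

0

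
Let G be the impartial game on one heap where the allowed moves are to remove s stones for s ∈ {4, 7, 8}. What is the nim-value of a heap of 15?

0

Grundy values for subtraction set {4, 7, 8}:
k:     0  1  2  3  4  5  6  7  8  9 10 11 12 13 14 15
g(k):  0  0  0  0  1  1  1  1  2  2  2  2  0  0  0  0
So g(15) = 0.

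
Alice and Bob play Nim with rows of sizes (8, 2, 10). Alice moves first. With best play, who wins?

Nim-sum: 8 ^ 2 ^ 10 = 0.
The nim-sum is 0, so this is a P-position: the player to move is in a losing position under optimal play; Alice is about to move from it and so loses — Bob wins.

Bob wins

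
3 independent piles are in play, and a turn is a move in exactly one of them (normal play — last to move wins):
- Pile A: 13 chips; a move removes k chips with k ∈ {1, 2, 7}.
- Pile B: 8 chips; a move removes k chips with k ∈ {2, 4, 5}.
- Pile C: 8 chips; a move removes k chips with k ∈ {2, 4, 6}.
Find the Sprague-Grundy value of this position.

1

Build the Grundy sequence for pile A with g(k) = mex{g(k−s) : s ∈ {1, 2, 7}, s ≤ k}:
g(0) = mex{} = 0
g(1) = mex{0} = 1
g(2) = mex{0,1} = 2
g(3) = mex{1,2} = 0
g(4) = mex{0,2} = 1
g(5) = mex{0,1} = 2
g(6) = mex{1,2} = 0
g(7) = mex{0,2} = 1
g(8) = mex{0,1} = 2
g(9) = mex{1,2} = 0
g(10) = mex{0,2} = 1
g(11) = mex{0,1} = 2
g(12) = mex{1,2} = 0
g(13) = mex{0,2} = 1
So g(13) = 1.
For pile B, compute g(0), g(1), … with moves {2, 4, 5}:
g(0) = mex{} = 0
g(1) = mex{} = 0
g(2) = mex{0} = 1
g(3) = mex{0} = 1
g(4) = mex{0,1} = 2
g(5) = mex{0,1} = 2
g(6) = mex{0,1,2} = 3
g(7) = mex{1,2} = 0
g(8) = mex{1,2,3} = 0
So g(8) = 0.
Grundy values for pile C (subtraction set {2, 4, 6}):
g(0) = mex{} = 0
g(1) = mex{} = 0
g(2) = mex{0} = 1
g(3) = mex{0} = 1
g(4) = mex{0,1} = 2
g(5) = mex{0,1} = 2
g(6) = mex{0,1,2} = 3
g(7) = mex{0,1,2} = 3
g(8) = mex{1,2,3} = 0
So g(8) = 0.
By the Sprague-Grundy theorem, the Grundy value of a sum of independent games is the XOR of the component values.
Combined value = 1 ⊕ 0 ⊕ 0 = 1.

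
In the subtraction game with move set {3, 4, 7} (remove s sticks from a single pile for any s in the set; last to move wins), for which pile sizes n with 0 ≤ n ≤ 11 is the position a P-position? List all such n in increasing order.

0, 1, 2, 10, 11

Grundy values for subtraction set {3, 4, 7}:
k:     0  1  2  3  4  5  6  7  8  9 10 11
g(k):  0  0  0  1  1  1  2  2  2  3  0  0
The P-positions (g = 0) in 0..11 are 0, 1, 2, 10, 11.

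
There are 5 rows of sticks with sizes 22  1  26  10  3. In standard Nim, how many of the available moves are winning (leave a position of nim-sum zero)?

1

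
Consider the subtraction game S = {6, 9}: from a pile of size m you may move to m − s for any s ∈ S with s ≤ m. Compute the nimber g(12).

2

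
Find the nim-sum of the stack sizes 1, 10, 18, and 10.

Write each in binary and XOR column by column:
  00001  (1)
  01010  (10)
  10010  (18)
  01010  (10)
  -----
  10011  (19)

19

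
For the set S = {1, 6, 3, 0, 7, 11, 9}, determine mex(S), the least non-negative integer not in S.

The values 0, 1 are all present; 2 is the first non-negative integer missing from the set.

2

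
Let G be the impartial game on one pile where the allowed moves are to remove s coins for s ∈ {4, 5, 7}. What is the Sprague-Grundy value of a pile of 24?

0

Grundy values for subtraction set {4, 5, 7}:
k:     0  1  2  3  4  5  6  7  8  9 10 11 12 13 14 15 16 17 18 19 20 21 22 23 24
g(k):  0  0  0  0  1  1  1  1  2  2  2  0  0  0  0  1  1  1  1  2  2  2  0  0  0
So g(24) = 0.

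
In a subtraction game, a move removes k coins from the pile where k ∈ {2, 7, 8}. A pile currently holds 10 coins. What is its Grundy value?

0

Grundy values for subtraction set {2, 7, 8}:
g(0) = mex{} = 0
g(1) = mex{} = 0
g(2) = mex{0} = 1
g(3) = mex{0} = 1
g(4) = mex{1} = 0
g(5) = mex{1} = 0
g(6) = mex{0} = 1
g(7) = mex{0} = 1
g(8) = mex{0,1} = 2
g(9) = mex{0,1} = 2
g(10) = mex{1,2} = 0
So g(10) = 0.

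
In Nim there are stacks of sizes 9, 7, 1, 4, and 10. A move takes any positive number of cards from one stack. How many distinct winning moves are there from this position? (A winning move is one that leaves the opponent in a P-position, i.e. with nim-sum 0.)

Write each in binary and XOR column by column:
  1001  (9)
  0111  (7)
  0001  (1)
  0100  (4)
  1010  (10)
  ----
  0001  (1)
The overall nim-sum is X = 1. A stack of size p has a winning move iff p XOR X < p (reduce it to p XOR X).
  9: 9 XOR 1 = 8 < 9 — winning move (to 8).
  7: 7 XOR 1 = 6 < 7 — winning move (to 6).
  1: 1 XOR 1 = 0 < 1 — winning move (to 0).
  4: 4 XOR 1 = 5 ≥ 4 — no move.
  10: 10 XOR 1 = 11 ≥ 10 — no move.
That gives 3 winning moves.

3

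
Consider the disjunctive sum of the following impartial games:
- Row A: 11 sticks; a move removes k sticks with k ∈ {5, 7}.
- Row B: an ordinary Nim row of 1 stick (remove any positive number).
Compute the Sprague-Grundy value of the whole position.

3

Grundy values for row A (subtraction set {5, 7}):
k:     0  1  2  3  4  5  6  7  8  9 10 11
g(k):  0  0  0  0  0  1  1  1  1  1  2  2
So g(11) = 2.
Row B is a plain Nim row of size 1, so its Grundy value is 1.
The value of a disjunctive sum is the nim-sum of the parts.
Combined value = 2 XOR 1 = 3.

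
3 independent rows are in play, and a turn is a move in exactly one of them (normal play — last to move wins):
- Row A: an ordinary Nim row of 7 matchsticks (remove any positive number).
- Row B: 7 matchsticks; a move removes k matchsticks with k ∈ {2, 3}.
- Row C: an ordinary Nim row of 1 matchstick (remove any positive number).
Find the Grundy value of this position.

Row A is a plain Nim row of size 7, so its Grundy value is 7.
For row B, compute g(0), g(1), … with moves {2, 3}:
g(0) = mex{} = 0
g(1) = mex{} = 0
g(2) = mex{0} = 1
g(3) = mex{0} = 1
g(4) = mex{0,1} = 2
g(5) = mex{1} = 0
g(6) = mex{1,2} = 0
g(7) = mex{0,2} = 1
So g(7) = 1.
Row C is a plain Nim row of size 1, so its Grundy value is 1.
By the Sprague-Grundy theorem, the Grundy value of a sum of independent games is the XOR of the component values.
Combined value = 7 XOR 1 XOR 1 = 7.

7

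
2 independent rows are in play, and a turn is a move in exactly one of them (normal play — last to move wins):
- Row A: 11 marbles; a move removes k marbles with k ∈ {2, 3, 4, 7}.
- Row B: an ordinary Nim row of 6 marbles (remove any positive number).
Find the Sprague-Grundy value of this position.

Grundy values for row A (subtraction set {2, 3, 4, 7}):
k:     0  1  2  3  4  5  6  7  8  9 10 11
g(k):  0  0  1  1  2  2  0  3  1  4  2  0
So g(11) = 0.
Row B is a plain Nim row of size 6, so its Grundy value is 6.
The value of a disjunctive sum is the nim-sum of the parts.
Combined value = 0 ⊕ 6 = 6.

6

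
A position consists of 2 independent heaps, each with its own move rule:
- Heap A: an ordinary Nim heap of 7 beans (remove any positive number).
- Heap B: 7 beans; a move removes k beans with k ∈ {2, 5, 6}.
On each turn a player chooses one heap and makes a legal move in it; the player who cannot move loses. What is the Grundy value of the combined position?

Heap A is a plain Nim heap of size 7, so its Grundy value is 7.
Build the Grundy sequence for heap B with g(k) = mex{g(k−s) : s ∈ {2, 5, 6}, s ≤ k}:
g(0) = mex{} = 0
g(1) = mex{} = 0
g(2) = mex{0} = 1
g(3) = mex{0} = 1
g(4) = mex{1} = 0
g(5) = mex{0,1} = 2
g(6) = mex{0} = 1
g(7) = mex{0,1,2} = 3
So g(7) = 3.
By the Sprague-Grundy theorem, the Grundy value of a sum of independent games is the XOR of the component values.
Combined value = 7 XOR 3 = 4.

4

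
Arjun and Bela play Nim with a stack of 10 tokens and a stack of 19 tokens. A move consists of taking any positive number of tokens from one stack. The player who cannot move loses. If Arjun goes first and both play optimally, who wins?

Bitwise XOR of the heap sizes:
  01010  (10)
  10011  (19)
  -----
  11001  (25)
The nim-sum is 25 ≠ 0, so this is an N-position: the player to move can win; Arjun has a winning move.

Arjun wins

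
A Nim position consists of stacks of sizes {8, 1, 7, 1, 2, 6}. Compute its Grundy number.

Nim-sum: 8 ^ 1 ^ 7 ^ 1 ^ 2 ^ 6 = 11.

11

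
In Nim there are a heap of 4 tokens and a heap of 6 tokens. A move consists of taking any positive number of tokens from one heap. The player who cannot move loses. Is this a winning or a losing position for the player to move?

Winning position

Compute the nim-sum pairwise:
4 ⊕ 6 = 2
The nim-sum is 2 ≠ 0, so this is an N-position: the player to move can win.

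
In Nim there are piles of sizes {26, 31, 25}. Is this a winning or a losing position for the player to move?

Winning position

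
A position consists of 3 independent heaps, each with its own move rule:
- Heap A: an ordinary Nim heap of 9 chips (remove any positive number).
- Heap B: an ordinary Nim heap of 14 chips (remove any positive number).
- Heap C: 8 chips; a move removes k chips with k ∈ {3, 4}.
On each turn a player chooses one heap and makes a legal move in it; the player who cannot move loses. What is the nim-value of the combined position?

Heap A is a plain Nim heap of size 9, so its Grundy value is 9.
Heap B is a plain Nim heap of size 14, so its Grundy value is 14.
Grundy values for heap C (subtraction set {3, 4}):
k:     0  1  2  3  4  5  6  7  8
g(k):  0  0  0  1  1  1  2  0  0
So g(8) = 0.
By the Sprague-Grundy theorem, the Grundy value of a sum of independent games is the XOR of the component values.
Combined value = 9 XOR 14 XOR 0 = 7.

7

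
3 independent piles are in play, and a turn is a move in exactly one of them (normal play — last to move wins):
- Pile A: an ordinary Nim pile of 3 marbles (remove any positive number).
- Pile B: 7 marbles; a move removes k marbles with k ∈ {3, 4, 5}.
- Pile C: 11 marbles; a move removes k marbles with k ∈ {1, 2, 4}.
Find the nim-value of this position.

3

Pile A is a plain Nim pile of size 3, so its Grundy value is 3.
For pile B, compute g(0), g(1), … with moves {3, 4, 5}:
k:     0  1  2  3  4  5  6  7
g(k):  0  0  0  1  1  1  2  2
So g(7) = 2.
Grundy values for pile C (subtraction set {1, 2, 4}):
g(0) = mex{} = 0
g(1) = mex{0} = 1
g(2) = mex{0,1} = 2
g(3) = mex{1,2} = 0
g(4) = mex{0,2} = 1
g(5) = mex{0,1} = 2
g(6) = mex{1,2} = 0
g(7) = mex{0,2} = 1
g(8) = mex{0,1} = 2
g(9) = mex{1,2} = 0
g(10) = mex{0,2} = 1
g(11) = mex{0,1} = 2
So g(11) = 2.
The value of a disjunctive sum is the nim-sum of the parts.
Combined value = 3 XOR 2 XOR 2 = 3.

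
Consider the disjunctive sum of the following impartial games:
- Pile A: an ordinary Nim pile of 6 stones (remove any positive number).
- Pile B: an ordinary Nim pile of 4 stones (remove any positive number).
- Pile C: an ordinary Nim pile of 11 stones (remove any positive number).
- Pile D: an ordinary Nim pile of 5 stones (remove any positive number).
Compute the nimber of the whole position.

Pile A is a plain Nim pile of size 6, so its Grundy value is 6.
Pile B is a plain Nim pile of size 4, so its Grundy value is 4.
Pile C is a plain Nim pile of size 11, so its Grundy value is 11.
Pile D is a plain Nim pile of size 5, so its Grundy value is 5.
By the Sprague-Grundy theorem, the Grundy value of a sum of independent games is the XOR of the component values.
Combined value = 6 XOR 4 XOR 11 XOR 5 = 12.

12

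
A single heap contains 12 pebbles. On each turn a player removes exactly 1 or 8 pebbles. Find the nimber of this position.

1

Compute g(0), g(1), … for moves {1, 8}:
k:     0  1  2  3  4  5  6  7  8  9 10 11 12
g(k):  0  1  0  1  0  1  0  1  2  0  1  0  1
So g(12) = 1.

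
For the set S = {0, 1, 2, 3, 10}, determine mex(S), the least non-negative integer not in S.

4

The values 0, 1, 2, 3 are all present; 4 is the first non-negative integer missing from the set.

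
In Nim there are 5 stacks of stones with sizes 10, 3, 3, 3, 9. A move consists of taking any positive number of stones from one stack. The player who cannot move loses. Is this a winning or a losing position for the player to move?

Losing position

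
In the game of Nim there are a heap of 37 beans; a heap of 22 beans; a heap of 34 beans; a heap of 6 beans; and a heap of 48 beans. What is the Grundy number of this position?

39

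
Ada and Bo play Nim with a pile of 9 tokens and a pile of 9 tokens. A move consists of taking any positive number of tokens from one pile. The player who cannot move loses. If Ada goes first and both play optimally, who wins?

Bo wins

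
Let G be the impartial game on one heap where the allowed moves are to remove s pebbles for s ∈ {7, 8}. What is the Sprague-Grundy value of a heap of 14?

2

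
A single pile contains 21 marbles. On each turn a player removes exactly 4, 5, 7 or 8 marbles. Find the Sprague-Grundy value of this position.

Build the Grundy sequence with g(k) = mex{g(k−s) : s ∈ {4, 5, 7, 8}, s ≤ k}:
k:     0  1  2  3  4  5  6  7  8  9 10 11 12 13 14 15 16 17 18 19 20 21
g(k):  0  0  0  0  1  1  1  1  2  2  2  2  0  0  0  0  1  1  1  1  2  2
So g(21) = 2.

2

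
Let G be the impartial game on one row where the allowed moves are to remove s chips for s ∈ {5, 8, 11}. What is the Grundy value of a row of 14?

Build the Grundy sequence with g(k) = mex{g(k−s) : s ∈ {5, 8, 11}, s ≤ k}:
g(0) = mex{} = 0
g(1) = mex{} = 0
g(2) = mex{} = 0
g(3) = mex{} = 0
g(4) = mex{} = 0
g(5) = mex{0} = 1
g(6) = mex{0} = 1
g(7) = mex{0} = 1
g(8) = mex{0} = 1
g(9) = mex{0} = 1
g(10) = mex{0,1} = 2
g(11) = mex{0,1} = 2
g(12) = mex{0,1} = 2
g(13) = mex{0,1} = 2
g(14) = mex{0,1} = 2
So g(14) = 2.

2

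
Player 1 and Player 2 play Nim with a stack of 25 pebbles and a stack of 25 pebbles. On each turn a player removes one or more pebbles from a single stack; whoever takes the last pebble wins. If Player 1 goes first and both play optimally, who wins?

Compute the nim-sum pairwise:
25 XOR 25 = 0
The nim-sum is 0, so this is a P-position: the player to move is in a losing position under optimal play; Player 1 is about to move from it and so loses — Player 2 wins.

Player 2 wins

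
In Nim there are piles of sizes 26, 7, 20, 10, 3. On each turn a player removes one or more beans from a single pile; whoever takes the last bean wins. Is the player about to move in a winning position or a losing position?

Bitwise XOR of the heap sizes:
  11010  (26)
  00111  (7)
  10100  (20)
  01010  (10)
  00011  (3)
  -----
  00000  (0)
The nim-sum is 0, so this is a P-position: the player to move is in a losing position under optimal play.

Losing position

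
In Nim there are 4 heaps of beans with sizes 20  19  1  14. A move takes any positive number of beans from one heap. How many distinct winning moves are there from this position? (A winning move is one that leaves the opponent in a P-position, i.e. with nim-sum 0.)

1

Compute the nim-sum pairwise:
20 XOR 19 = 7
7 XOR 1 = 6
6 XOR 14 = 8
The overall nim-sum is X = 8. A heap of size p has a winning move iff p XOR X < p (reduce it to p XOR X).
  20: 20 XOR 8 = 28 ≥ 20 — no move.
  19: 19 XOR 8 = 27 ≥ 19 — no move.
  1: 1 XOR 8 = 9 ≥ 1 — no move.
  14: 14 XOR 8 = 6 < 14 — winning move (to 6).
That gives 1 winning move.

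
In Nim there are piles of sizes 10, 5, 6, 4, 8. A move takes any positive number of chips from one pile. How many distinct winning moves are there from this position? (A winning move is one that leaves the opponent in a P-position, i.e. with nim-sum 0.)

Bitwise XOR of the heap sizes:
  1010  (10)
  0101  (5)
  0110  (6)
  0100  (4)
  1000  (8)
  ----
  0101  (5)
The overall nim-sum is X = 5. A pile of size p has a winning move iff p XOR X < p (reduce it to p XOR X).
  10: 10 XOR 5 = 15 ≥ 10 — no move.
  5: 5 XOR 5 = 0 < 5 — winning move (to 0).
  6: 6 XOR 5 = 3 < 6 — winning move (to 3).
  4: 4 XOR 5 = 1 < 4 — winning move (to 1).
  8: 8 XOR 5 = 13 ≥ 8 — no move.
That gives 3 winning moves.

3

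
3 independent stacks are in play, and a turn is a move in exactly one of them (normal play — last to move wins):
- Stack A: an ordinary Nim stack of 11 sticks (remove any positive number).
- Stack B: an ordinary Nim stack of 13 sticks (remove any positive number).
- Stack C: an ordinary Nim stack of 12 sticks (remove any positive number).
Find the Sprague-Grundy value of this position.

Stack A is a plain Nim stack of size 11, so its Grundy value is 11.
Stack B is a plain Nim stack of size 13, so its Grundy value is 13.
Stack C is a plain Nim stack of size 12, so its Grundy value is 12.
By the Sprague-Grundy theorem, the Grundy value of a sum of independent games is the XOR of the component values.
Combined value = 11 XOR 13 XOR 12 = 10.

10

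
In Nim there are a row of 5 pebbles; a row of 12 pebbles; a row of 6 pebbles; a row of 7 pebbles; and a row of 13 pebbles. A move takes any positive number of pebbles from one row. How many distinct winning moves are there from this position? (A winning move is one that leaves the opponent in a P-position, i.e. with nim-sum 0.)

5

Nim-sum: 5 XOR 12 XOR 6 XOR 7 XOR 13 = 5.
The overall nim-sum is X = 5. A row of size p has a winning move iff p XOR X < p (reduce it to p XOR X).
  5: 5 XOR 5 = 0 < 5 — winning move (to 0).
  12: 12 XOR 5 = 9 < 12 — winning move (to 9).
  6: 6 XOR 5 = 3 < 6 — winning move (to 3).
  7: 7 XOR 5 = 2 < 7 — winning move (to 2).
  13: 13 XOR 5 = 8 < 13 — winning move (to 8).
That gives 5 winning moves.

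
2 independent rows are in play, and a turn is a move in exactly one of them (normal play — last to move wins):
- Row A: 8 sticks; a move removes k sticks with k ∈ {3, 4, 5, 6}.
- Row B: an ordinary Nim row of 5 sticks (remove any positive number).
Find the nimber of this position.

Build the Grundy sequence for row A with g(k) = mex{g(k−s) : s ∈ {3, 4, 5, 6}, s ≤ k}:
k:     0  1  2  3  4  5  6  7  8
g(k):  0  0  0  1  1  1  2  2  2
So g(8) = 2.
Row B is a plain Nim row of size 5, so its Grundy value is 5.
By the Sprague-Grundy theorem, the Grundy value of a sum of independent games is the XOR of the component values.
Combined value = 2 ⊕ 5 = 7.

7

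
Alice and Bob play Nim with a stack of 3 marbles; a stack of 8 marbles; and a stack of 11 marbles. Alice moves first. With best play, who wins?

Compute the nim-sum pairwise:
3 ^ 8 = 11
11 ^ 11 = 0
The nim-sum is 0, so this is a P-position: the player to move is in a losing position under optimal play; Alice is about to move from it and so loses — Bob wins.

Bob wins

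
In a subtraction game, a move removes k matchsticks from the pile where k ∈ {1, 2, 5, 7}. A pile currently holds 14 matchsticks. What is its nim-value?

2

Compute g(0), g(1), … for moves {1, 2, 5, 7}:
g(0) = mex{} = 0
g(1) = mex{0} = 1
g(2) = mex{0,1} = 2
g(3) = mex{1,2} = 0
g(4) = mex{0,2} = 1
g(5) = mex{0,1} = 2
g(6) = mex{1,2} = 0
g(7) = mex{0,2} = 1
g(8) = mex{0,1} = 2
g(9) = mex{1,2} = 0
g(10) = mex{0,2} = 1
g(11) = mex{0,1} = 2
g(12) = mex{1,2} = 0
g(13) = mex{0,2} = 1
g(14) = mex{0,1} = 2
So g(14) = 2.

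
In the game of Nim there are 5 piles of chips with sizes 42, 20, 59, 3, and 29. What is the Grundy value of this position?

27

Compute the nim-sum pairwise:
42 ^ 20 = 62
62 ^ 59 = 5
5 ^ 3 = 6
6 ^ 29 = 27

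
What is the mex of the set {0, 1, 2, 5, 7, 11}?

The values 0, 1, 2 are all present; 3 is the first non-negative integer missing from the set.

3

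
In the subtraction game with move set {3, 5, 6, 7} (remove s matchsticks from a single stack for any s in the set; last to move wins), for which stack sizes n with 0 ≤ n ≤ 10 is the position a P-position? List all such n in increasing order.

0, 1, 2, 10

Compute g(0), g(1), … for moves {3, 5, 6, 7}:
k:     0  1  2  3  4  5  6  7  8  9 10
g(k):  0  0  0  1  1  1  2  2  2  3  0
The P-positions (g = 0) in 0..10 are 0, 1, 2, 10.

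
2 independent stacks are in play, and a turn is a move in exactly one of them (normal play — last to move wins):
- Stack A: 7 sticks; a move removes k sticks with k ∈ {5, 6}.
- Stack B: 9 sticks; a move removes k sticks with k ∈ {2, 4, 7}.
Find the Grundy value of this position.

For stack A, compute g(0), g(1), … with moves {5, 6}:
k:     0  1  2  3  4  5  6  7
g(k):  0  0  0  0  0  1  1  1
So g(7) = 1.
Build the Grundy sequence for stack B with g(k) = mex{g(k−s) : s ∈ {2, 4, 7}, s ≤ k}:
g(0) = mex{} = 0
g(1) = mex{} = 0
g(2) = mex{0} = 1
g(3) = mex{0} = 1
g(4) = mex{0,1} = 2
g(5) = mex{0,1} = 2
g(6) = mex{1,2} = 0
g(7) = mex{0,1,2} = 3
g(8) = mex{0,2} = 1
g(9) = mex{1,2,3} = 0
So g(9) = 0.
By the Sprague-Grundy theorem, the Grundy value of a sum of independent games is the XOR of the component values.
Combined value = 1 XOR 0 = 1.

1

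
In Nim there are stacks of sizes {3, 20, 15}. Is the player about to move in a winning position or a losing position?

Winning position

Nim-sum: 3 ^ 20 ^ 15 = 24.
The nim-sum is 24 ≠ 0, so this is an N-position: the player to move can win.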